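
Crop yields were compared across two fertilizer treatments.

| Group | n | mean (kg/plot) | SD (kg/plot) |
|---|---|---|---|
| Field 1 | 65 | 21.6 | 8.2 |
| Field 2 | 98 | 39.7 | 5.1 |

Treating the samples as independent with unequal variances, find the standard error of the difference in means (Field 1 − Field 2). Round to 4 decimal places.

1.1401

Per-group SEs: s₁/√n₁ = 8.2/√65 = 1.0171, s₂/√n₂ = 5.1/√98 = 0.5152.
Unpooled SE of the difference: √(1.03449241 + 0.26543104) = 1.1401.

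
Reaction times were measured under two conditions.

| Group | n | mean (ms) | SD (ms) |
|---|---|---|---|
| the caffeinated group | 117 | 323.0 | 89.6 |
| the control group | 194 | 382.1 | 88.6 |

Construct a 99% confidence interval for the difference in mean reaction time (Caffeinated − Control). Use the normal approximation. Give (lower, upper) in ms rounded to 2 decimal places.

SE₁ = s₁/√n₁ = 89.6/√117 = 8.2835; SE₂ = 88.6/√194 = 6.3611.
Independent samples, unequal variances: SE_diff = √(SE₁² + SE₂²) = √(68.61637225 + 40.46359321) = 10.4441.
z* = 2.576, so margin of error = 2.576 × 10.4441 = 26.9040.
Difference in means = 323.0 − 382.1 = -59.1000.
-59.1000 ± 26.9040 → (-86.00, -32.20).

(-86.00, -32.20)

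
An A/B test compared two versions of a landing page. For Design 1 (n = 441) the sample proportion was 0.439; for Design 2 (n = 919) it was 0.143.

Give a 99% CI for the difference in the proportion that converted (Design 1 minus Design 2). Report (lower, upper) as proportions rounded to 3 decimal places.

Each SE is √(p̂(1−p̂)/n): √(0.4390·0.5610/441) = 0.02363 and √(0.1430·0.8570/919) = 0.01155.
SE(p̂₁ − p̂₂) = √(SE₁² + SE₂²) = √(0.0005583769 + 0.0001334025) = 0.02630, since the two samples are independent.
At 99% confidence z* = 2.576; margin = 2.576 × 0.02630 = 0.06775.
The difference is 0.4390 − 0.1430 = 0.2960, so the interval is 0.2960 ± 0.06775 = (0.228, 0.364).

(0.228, 0.364)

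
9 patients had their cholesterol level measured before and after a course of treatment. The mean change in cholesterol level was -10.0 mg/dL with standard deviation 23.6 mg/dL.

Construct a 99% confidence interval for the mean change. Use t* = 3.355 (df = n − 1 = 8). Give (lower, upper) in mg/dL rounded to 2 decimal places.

Paired design: SE = s_d/√n = 23.6/√9 = 7.8667.
t* = 3.355; margin of error = 3.355 × 7.8667 = 26.3928.
-10.0 ± 26.3928 → (-36.39, 16.39).

(-36.39, 16.39)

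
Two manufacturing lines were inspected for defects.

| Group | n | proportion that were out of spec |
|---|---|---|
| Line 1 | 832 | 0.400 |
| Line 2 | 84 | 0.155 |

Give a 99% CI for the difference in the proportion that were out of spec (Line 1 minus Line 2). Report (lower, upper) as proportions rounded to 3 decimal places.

SE₁ = √(p̂₁(1−p̂₁)/n₁) = √(0.4000·0.6000/832) = 0.01698; SE₂ = √(0.1550·0.8450/84) = 0.03949.
Independent samples: SE of the difference = √(SE₁² + SE₂²) = √(0.0002883204 + 0.0015594601) = 0.04299.
z* for 99% confidence is 2.576, so the margin of error is 2.576 × 0.04299 = 0.11074.
Point estimate p̂₁ − p̂₂ = 0.4000 − 0.1550 = 0.2450.
0.2450 ± 0.11074 → (0.134, 0.356).

(0.134, 0.356)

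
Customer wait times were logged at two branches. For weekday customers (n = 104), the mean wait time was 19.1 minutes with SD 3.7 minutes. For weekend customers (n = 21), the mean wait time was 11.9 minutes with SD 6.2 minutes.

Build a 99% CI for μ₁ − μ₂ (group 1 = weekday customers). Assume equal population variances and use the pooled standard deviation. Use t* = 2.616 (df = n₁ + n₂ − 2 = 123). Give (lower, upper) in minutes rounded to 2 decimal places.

s_p = √[((n₁−1)s₁² + (n₂−1)s₂²)/(n₁+n₂−2)] = √[(103·3.7² + 20·6.2²)/123] = 4.2088.
SE = 4.2088·√(1/104 + 1/21) = 1.0069.
With t* = 2.616, margin = 2.616 × 1.0069 = 2.6341.
x̄₁ − x̄₂ = 19.1 − 11.9 = 7.2000; interval 7.2000 ± 2.6341 = (4.57, 9.83).

(4.57, 9.83)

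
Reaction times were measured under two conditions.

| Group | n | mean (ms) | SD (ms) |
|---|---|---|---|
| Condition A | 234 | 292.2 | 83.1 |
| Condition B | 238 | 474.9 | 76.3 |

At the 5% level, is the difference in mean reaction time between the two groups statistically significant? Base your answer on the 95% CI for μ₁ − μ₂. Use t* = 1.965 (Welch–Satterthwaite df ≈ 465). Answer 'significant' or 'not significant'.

significant

Standard errors of each mean: 83.1/√234 = 5.4324 and 76.3/√238 = 4.9458.
SE(x̄₁ − x̄₂) = √(5.4324² + 4.9458²) = 7.3466 for independent samples with unequal variances.
With t* = 1.965, the margin is 1.965 × 7.3466 = 14.4361.
x̄₁ − x̄₂ = 292.2 − 474.9 = -182.7000; the interval is -182.7000 ± 14.4361 = (-197.1361, -168.2639).
The interval (-197.1361, -168.2639) does not contain 0, so the difference is significant.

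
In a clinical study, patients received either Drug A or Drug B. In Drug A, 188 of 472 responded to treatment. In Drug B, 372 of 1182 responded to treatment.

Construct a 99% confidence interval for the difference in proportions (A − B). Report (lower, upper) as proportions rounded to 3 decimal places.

(0.016, 0.151)

Sample proportions: 188/472 = 0.3983, 372/1182 = 0.3147.
Each SE is √(p̂(1−p̂)/n): √(0.3983·0.6017/472) = 0.02253 and √(0.3147·0.6853/1182) = 0.01351.
SE(p̂₁ − p̂₂) = √(SE₁² + SE₂²) = √(0.0005076009 + 0.0001825201) = 0.02627, since the two samples are independent.
At 99% confidence z* = 2.576; margin = 2.576 × 0.02627 = 0.06767.
The difference is 0.3983 − 0.3147 = 0.0836, so the interval is 0.0836 ± 0.06767 = (0.016, 0.151).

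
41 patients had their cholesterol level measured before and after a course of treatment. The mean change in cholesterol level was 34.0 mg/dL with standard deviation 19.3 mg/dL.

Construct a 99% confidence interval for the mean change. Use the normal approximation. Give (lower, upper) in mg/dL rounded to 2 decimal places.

Paired design: SE = s_d/√n = 19.3/√41 = 3.0142.
z* = 2.576; margin of error = 2.576 × 3.0142 = 7.7646.
34.0 ± 7.7646 → (26.24, 41.76).

(26.24, 41.76)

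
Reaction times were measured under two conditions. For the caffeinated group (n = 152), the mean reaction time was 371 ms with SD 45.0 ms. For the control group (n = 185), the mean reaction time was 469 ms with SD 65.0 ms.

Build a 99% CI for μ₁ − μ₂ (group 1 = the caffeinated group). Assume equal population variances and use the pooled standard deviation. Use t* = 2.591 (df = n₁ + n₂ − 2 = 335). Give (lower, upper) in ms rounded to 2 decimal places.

s_p = √[((n₁−1)s₁² + (n₂−1)s₂²)/(n₁+n₂−2)] = √[(151·45.0² + 184·65.0²)/335] = 56.8626.
SE = 56.8626·√(1/152 + 1/185) = 6.2249.
With t* = 2.591, margin = 2.591 × 6.2249 = 16.1287.
x̄₁ − x̄₂ = 371 − 469 = -98.0000; interval -98.0000 ± 16.1287 = (-114.13, -81.87).

(-114.13, -81.87)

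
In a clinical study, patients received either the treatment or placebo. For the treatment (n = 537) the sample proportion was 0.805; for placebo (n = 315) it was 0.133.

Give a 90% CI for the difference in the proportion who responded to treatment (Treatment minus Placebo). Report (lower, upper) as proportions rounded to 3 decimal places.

(0.630, 0.714)

The two standard errors are √(0.8050×0.1950/537) = 0.01710 and √(0.1330×0.8670/315) = 0.01913.
Because the samples are independent, SE_diff = √(0.01710² + 0.01913²) = 0.02566.
Using z* = 1.645 for 90%, ME = 1.645 × 0.02566 = 0.04221.
p̂₁ − p̂₂ = 0.6720; interval 0.6720 ± 0.04221 gives (0.630, 0.714).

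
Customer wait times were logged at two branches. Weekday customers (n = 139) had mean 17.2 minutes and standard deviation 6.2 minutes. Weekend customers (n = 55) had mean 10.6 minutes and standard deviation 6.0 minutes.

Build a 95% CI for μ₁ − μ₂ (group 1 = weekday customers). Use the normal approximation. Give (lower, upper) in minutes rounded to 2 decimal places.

Standard errors of each mean: 6.2/√139 = 0.5259 and 6.0/√55 = 0.8090.
SE(x̄₁ − x̄₂) = √(0.5259² + 0.8090²) = 0.9649 for independent samples with unequal variances.
With z* = 1.960, the margin is 1.960 × 0.9649 = 1.8912.
x̄₁ − x̄₂ = 17.2 − 10.6 = 6.6000; the interval is 6.6000 ± 1.8912 = (4.71, 8.49).

(4.71, 8.49)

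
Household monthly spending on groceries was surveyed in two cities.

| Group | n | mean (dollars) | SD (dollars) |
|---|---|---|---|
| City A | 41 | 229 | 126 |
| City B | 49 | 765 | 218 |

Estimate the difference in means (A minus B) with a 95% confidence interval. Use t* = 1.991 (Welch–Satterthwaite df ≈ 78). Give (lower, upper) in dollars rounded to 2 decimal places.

Standard errors of each mean: 126/√41 = 19.6779 and 218/√49 = 31.1429.
SE(x̄₁ − x̄₂) = √(19.6779² + 31.1429²) = 36.8388 for independent samples with unequal variances.
With t* = 1.991, the margin is 1.991 × 36.8388 = 73.3461.
x̄₁ − x̄₂ = 229 − 765 = -536.0000; the interval is -536.0000 ± 73.3461 = (-609.35, -462.65).

(-609.35, -462.65)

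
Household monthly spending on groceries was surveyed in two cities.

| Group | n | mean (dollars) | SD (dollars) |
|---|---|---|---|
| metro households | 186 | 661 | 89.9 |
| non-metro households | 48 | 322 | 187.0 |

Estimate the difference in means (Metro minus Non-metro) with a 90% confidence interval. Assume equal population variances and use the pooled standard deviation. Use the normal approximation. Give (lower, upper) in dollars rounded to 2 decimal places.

(308.02, 369.98)

s_p = √[((n₁−1)s₁² + (n₂−1)s₂²)/(n₁+n₂−2)] = √[(185·89.9² + 47·187.0²)/232] = 116.3140.
SE = 116.3140·√(1/186 + 1/48) = 18.8305.
With z* = 1.645, margin = 1.645 × 18.8305 = 30.9762.
x̄₁ − x̄₂ = 661 − 322 = 339.0000; interval 339.0000 ± 30.9762 = (308.02, 369.98).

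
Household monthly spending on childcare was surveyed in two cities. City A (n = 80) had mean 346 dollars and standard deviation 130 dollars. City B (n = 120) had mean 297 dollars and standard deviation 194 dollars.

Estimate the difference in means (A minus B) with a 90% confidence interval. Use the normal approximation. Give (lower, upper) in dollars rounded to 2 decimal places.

(11.31, 86.69)

Standard errors of each mean: 130/√80 = 14.5344 and 194/√120 = 17.7097.
SE(x̄₁ − x̄₂) = √(14.5344² + 17.7097²) = 22.9103 for independent samples with unequal variances.
With z* = 1.645, the margin is 1.645 × 22.9103 = 37.6874.
x̄₁ − x̄₂ = 346 − 297 = 49.0000; the interval is 49.0000 ± 37.6874 = (11.31, 86.69).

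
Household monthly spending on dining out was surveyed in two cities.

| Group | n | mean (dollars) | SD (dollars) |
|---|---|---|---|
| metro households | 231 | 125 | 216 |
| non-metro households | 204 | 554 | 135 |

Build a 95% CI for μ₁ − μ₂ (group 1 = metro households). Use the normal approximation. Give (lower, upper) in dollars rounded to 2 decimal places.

SE₁ = s₁/√n₁ = 216/√231 = 14.2118; SE₂ = 135/√204 = 9.4519.
Independent samples, unequal variances: SE_diff = √(SE₁² + SE₂²) = √(201.97525924 + 89.33841361) = 17.0679.
z* = 1.960, so margin of error = 1.960 × 17.0679 = 33.4531.
Difference in means = 125 − 554 = -429.0000.
-429.0000 ± 33.4531 → (-462.45, -395.55).

(-462.45, -395.55)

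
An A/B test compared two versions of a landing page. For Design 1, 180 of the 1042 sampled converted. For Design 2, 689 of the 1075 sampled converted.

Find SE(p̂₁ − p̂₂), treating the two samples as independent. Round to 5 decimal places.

0.01874

First, p̂₁ = 180/1042 = 0.1727; p̂₂ = 689/1075 = 0.6409.
The two standard errors are √(0.1727×0.8273/1042) = 0.01171 and √(0.6409×0.3591/1075) = 0.01463.
Because the samples are independent, SE_diff = √(0.01171² + 0.01463²) = 0.01874.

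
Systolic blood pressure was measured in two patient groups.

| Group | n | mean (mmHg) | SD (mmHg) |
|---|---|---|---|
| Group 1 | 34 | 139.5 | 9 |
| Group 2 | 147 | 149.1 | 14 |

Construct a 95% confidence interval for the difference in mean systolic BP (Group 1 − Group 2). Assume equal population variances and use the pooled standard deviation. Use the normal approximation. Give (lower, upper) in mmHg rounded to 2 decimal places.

(-14.53, -4.67)

Pooled variance s_p² = [33·9² + 146·14²] / (34+147−2) = 174.7989, so s_p = 13.2212.
SE_diff = s_p·√(1/n₁ + 1/n₂) = 13.2212·√(1/34 + 1/147) = 2.5160.
z* = 1.960; margin = 1.960 × 2.5160 = 4.9314.
Difference = 139.5 − 149.1 = -9.6000.
-9.6000 ± 4.9314 → (-14.53, -4.67).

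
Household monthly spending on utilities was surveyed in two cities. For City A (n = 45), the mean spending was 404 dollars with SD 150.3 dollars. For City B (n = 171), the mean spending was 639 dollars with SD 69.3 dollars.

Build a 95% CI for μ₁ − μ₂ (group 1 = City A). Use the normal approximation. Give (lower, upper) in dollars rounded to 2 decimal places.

(-280.13, -189.87)

Per-group SEs: s₁/√n₁ = 150.3/√45 = 22.4054, s₂/√n₂ = 69.3/√171 = 5.2995.
Unpooled SE of the difference: √(502.00194916 + 28.08470025) = 23.0236.
Margin of error = z* · SE = 1.960 × 23.0236 = 45.1263.
x̄₁ − x̄₂ = 404 − 639 = -235.0000.
CI: -235.0000 ± 45.1263 = (-280.13, -189.87).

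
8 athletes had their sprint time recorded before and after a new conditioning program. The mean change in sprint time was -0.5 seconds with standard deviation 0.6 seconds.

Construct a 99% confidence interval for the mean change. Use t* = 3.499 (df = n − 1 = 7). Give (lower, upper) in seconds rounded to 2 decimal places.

(-1.24, 0.24)

This is a matched-pairs design, so SE = s_d/√n = 0.6/√8 = 0.2121.
Margin = 3.499 × 0.2121 = 0.7421; the interval is -0.5 ± 0.7421 = (-1.24, 0.24).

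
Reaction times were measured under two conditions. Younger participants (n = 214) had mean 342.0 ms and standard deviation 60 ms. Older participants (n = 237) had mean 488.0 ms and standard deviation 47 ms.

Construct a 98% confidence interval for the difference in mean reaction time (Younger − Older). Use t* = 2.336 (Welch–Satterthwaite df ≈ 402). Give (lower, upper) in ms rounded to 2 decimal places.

Per-group SEs: s₁/√n₁ = 60/√214 = 4.1015, s₂/√n₂ = 47/√237 = 3.0530.
Unpooled SE of the difference: √(16.82230225 + 9.320809) = 5.1130.
Margin of error = t* · SE = 2.336 × 5.1130 = 11.9440.
x̄₁ − x̄₂ = 342.0 − 488.0 = -146.0000.
CI: -146.0000 ± 11.9440 = (-157.94, -134.06).

(-157.94, -134.06)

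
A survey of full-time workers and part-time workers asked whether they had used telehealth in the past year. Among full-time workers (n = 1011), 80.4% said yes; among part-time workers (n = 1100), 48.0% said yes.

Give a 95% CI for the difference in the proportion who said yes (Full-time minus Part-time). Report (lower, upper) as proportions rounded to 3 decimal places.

SE₁ = √(p̂₁(1−p̂₁)/n₁) = √(0.8040·0.1960/1011) = 0.01248; SE₂ = √(0.4800·0.5200/1100) = 0.01506.
Independent samples: SE of the difference = √(SE₁² + SE₂²) = √(0.0001557504 + 0.0002268036) = 0.01956.
z* for 95% confidence is 1.960, so the margin of error is 1.960 × 0.01956 = 0.03834.
Point estimate p̂₁ − p̂₂ = 0.8040 − 0.4800 = 0.3240.
0.3240 ± 0.03834 → (0.286, 0.362).

(0.286, 0.362)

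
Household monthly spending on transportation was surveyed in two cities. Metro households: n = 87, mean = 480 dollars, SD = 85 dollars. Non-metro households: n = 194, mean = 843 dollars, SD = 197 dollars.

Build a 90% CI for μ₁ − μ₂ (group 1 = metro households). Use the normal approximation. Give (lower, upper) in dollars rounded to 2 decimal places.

(-390.68, -335.32)

SE₁ = s₁/√n₁ = 85/√87 = 9.1130; SE₂ = 197/√194 = 14.1438.
Independent samples, unequal variances: SE_diff = √(SE₁² + SE₂²) = √(83.046769 + 200.04707844) = 16.8254.
z* = 1.645, so margin of error = 1.645 × 16.8254 = 27.6778.
Difference in means = 480 − 843 = -363.0000.
-363.0000 ± 27.6778 → (-390.68, -335.32).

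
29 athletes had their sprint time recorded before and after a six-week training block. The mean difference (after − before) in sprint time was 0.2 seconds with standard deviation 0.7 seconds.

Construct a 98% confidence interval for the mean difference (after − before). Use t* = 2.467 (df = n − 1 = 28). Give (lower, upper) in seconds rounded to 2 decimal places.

This is a matched-pairs design, so SE = s_d/√n = 0.7/√29 = 0.1300.
Margin = 2.467 × 0.1300 = 0.3207; the interval is 0.2 ± 0.3207 = (-0.12, 0.52).

(-0.12, 0.52)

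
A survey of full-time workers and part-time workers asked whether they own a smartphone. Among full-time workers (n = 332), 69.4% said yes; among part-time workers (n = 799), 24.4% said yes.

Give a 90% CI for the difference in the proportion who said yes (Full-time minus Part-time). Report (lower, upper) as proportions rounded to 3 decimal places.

The two standard errors are √(0.6940×0.3060/332) = 0.02529 and √(0.2440×0.7560/799) = 0.01519.
Because the samples are independent, SE_diff = √(0.02529² + 0.01519²) = 0.02950.
Using z* = 1.645 for 90%, ME = 1.645 × 0.02950 = 0.04853.
p̂₁ − p̂₂ = 0.4500; interval 0.4500 ± 0.04853 gives (0.401, 0.499).

(0.401, 0.499)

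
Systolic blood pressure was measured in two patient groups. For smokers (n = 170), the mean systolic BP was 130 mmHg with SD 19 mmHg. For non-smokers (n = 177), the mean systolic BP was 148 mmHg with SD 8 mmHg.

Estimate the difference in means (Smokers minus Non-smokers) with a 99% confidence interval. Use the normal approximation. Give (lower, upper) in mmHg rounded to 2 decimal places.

Standard errors of each mean: 19/√170 = 1.4572 and 8/√177 = 0.6013.
SE(x̄₁ − x̄₂) = √(1.4572² + 0.6013²) = 1.5764 for independent samples with unequal variances.
With z* = 2.576, the margin is 2.576 × 1.5764 = 4.0608.
x̄₁ − x̄₂ = 130 − 148 = -18.0000; the interval is -18.0000 ± 4.0608 = (-22.06, -13.94).

(-22.06, -13.94)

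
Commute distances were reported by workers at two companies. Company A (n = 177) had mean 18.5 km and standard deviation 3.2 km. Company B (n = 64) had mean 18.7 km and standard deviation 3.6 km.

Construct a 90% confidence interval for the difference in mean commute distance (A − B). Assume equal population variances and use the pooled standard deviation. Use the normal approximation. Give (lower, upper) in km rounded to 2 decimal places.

(-0.99, 0.59)

Pooled variance s_p² = [176·3.2² + 63·3.6²] / (177+64−2) = 10.9570, so s_p = 3.3101.
SE_diff = s_p·√(1/n₁ + 1/n₂) = 3.3101·√(1/177 + 1/64) = 0.4828.
z* = 1.645; margin = 1.645 × 0.4828 = 0.7942.
Difference = 18.5 − 18.7 = -0.2000.
-0.2000 ± 0.7942 → (-0.99, 0.59).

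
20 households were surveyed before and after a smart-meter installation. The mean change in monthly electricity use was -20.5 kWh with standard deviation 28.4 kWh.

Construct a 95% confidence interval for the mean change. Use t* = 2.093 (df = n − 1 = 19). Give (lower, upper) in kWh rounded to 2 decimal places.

(-33.79, -7.21)

This is a matched-pairs design, so SE = s_d/√n = 28.4/√20 = 6.3504.
Margin = 2.093 × 6.3504 = 13.2914; the interval is -20.5 ± 13.2914 = (-33.79, -7.21).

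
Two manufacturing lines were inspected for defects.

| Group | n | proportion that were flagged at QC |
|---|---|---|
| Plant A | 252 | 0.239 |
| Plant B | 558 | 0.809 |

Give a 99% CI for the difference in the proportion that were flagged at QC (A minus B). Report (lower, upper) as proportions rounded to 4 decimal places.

Each SE is √(p̂(1−p̂)/n): √(0.2390·0.7610/252) = 0.02687 and √(0.8090·0.1910/558) = 0.01664.
SE(p̂₁ − p̂₂) = √(SE₁² + SE₂²) = √(0.0007219969 + 0.0002768896) = 0.03161, since the two samples are independent.
At 99% confidence z* = 2.576; margin = 2.576 × 0.03161 = 0.08143.
The difference is 0.2390 − 0.8090 = -0.5700, so the interval is -0.5700 ± 0.08143 = (-0.6514, -0.4886).

(-0.6514, -0.4886)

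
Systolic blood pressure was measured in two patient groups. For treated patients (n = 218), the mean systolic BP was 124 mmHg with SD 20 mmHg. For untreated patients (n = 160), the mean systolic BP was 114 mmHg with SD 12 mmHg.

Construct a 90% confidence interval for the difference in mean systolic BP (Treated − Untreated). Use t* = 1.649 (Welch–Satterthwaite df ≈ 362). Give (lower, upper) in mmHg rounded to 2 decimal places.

(7.27, 12.73)

SE₁ = s₁/√n₁ = 20/√218 = 1.3546; SE₂ = 12/√160 = 0.9487.
Independent samples, unequal variances: SE_diff = √(SE₁² + SE₂²) = √(1.83494116 + 0.90003169) = 1.6538.
t* = 1.649, so margin of error = 1.649 × 1.6538 = 2.7271.
Difference in means = 124 − 114 = 10.0000.
10.0000 ± 2.7271 → (7.27, 12.73).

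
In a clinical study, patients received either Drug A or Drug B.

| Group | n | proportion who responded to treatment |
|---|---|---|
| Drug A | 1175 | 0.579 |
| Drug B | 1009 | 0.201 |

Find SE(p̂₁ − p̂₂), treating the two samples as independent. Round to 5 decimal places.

Each SE is √(p̂(1−p̂)/n): √(0.5790·0.4210/1175) = 0.01440 and √(0.2010·0.7990/1009) = 0.01262.
SE(p̂₁ − p̂₂) = √(SE₁² + SE₂²) = √(0.00020736 + 0.0001592644) = 0.01915, since the two samples are independent.

0.01915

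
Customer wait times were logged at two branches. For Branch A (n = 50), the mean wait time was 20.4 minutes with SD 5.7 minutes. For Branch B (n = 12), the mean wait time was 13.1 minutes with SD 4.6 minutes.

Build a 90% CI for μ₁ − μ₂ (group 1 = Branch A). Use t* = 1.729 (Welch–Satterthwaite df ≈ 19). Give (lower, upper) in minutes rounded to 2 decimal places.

(4.61, 9.99)

Per-group SEs: s₁/√n₁ = 5.7/√50 = 0.8061, s₂/√n₂ = 4.6/√12 = 1.3279.
Unpooled SE of the difference: √(0.64979721 + 1.76331841) = 1.5534.
Margin of error = t* · SE = 1.729 × 1.5534 = 2.6858.
x̄₁ − x̄₂ = 20.4 − 13.1 = 7.3000.
CI: 7.3000 ± 2.6858 = (4.61, 9.99).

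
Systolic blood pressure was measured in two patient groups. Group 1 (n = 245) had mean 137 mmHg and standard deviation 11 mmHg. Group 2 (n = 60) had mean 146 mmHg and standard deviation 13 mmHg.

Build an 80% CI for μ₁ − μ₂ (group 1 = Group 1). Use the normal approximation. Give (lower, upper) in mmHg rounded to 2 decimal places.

(-11.33, -6.67)

SE₁ = s₁/√n₁ = 11/√245 = 0.7028; SE₂ = 13/√60 = 1.6783.
Independent samples, unequal variances: SE_diff = √(SE₁² + SE₂²) = √(0.49392784 + 2.81669089) = 1.8195.
z* = 1.282, so margin of error = 1.282 × 1.8195 = 2.3326.
Difference in means = 137 − 146 = -9.0000.
-9.0000 ± 2.3326 → (-11.33, -6.67).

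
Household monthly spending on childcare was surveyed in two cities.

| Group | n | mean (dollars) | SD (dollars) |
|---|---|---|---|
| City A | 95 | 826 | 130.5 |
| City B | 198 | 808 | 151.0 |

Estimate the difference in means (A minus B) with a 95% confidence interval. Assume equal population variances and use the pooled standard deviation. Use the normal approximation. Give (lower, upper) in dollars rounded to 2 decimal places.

(-17.40, 53.40)

Pooled variance s_p² = [94·130.5² + 197·151.0²] / (95+198−2) = 20936.9089, so s_p = 144.6959.
SE_diff = s_p·√(1/n₁ + 1/n₂) = 144.6959·√(1/95 + 1/198) = 18.0591.
z* = 1.960; margin = 1.960 × 18.0591 = 35.3958.
Difference = 826 − 808 = 18.0000.
18.0000 ± 35.3958 → (-17.40, 53.40).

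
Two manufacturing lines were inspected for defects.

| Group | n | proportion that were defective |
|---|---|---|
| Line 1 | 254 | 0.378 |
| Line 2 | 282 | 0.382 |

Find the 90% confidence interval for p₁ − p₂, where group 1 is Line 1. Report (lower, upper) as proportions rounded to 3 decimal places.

SE₁ = √(p̂₁(1−p̂₁)/n₁) = √(0.3780·0.6220/254) = 0.03042; SE₂ = √(0.3820·0.6180/282) = 0.02893.
Independent samples: SE of the difference = √(SE₁² + SE₂²) = √(0.0009253764 + 0.0008369449) = 0.04198.
z* for 90% confidence is 1.645, so the margin of error is 1.645 × 0.04198 = 0.06906.
Point estimate p̂₁ − p̂₂ = 0.3780 − 0.3820 = -0.0040.
-0.0040 ± 0.06906 → (-0.073, 0.065).

(-0.073, 0.065)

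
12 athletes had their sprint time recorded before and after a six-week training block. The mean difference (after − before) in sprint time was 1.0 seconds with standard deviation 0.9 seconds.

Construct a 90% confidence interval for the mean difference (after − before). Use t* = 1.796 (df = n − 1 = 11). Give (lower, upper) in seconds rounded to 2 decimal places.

Paired design: SE = s_d/√n = 0.9/√12 = 0.2598.
t* = 1.796; margin of error = 1.796 × 0.2598 = 0.4666.
1.0 ± 0.4666 → (0.53, 1.47).

(0.53, 1.47)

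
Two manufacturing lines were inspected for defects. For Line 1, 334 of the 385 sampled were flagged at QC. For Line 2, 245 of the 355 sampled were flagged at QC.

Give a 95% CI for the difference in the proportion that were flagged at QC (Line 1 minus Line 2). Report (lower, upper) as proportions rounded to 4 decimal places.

Sample proportions: 334/385 = 0.8675, 245/355 = 0.6901.
Each SE is √(p̂(1−p̂)/n): √(0.8675·0.1325/385) = 0.01728 and √(0.6901·0.3099/355) = 0.02454.
SE(p̂₁ − p̂₂) = √(SE₁² + SE₂²) = √(0.0002985984 + 0.0006022116) = 0.03001, since the two samples are independent.
At 95% confidence z* = 1.960; margin = 1.960 × 0.03001 = 0.05882.
The difference is 0.8675 − 0.6901 = 0.1774, so the interval is 0.1774 ± 0.05882 = (0.1186, 0.2362).

(0.1186, 0.2362)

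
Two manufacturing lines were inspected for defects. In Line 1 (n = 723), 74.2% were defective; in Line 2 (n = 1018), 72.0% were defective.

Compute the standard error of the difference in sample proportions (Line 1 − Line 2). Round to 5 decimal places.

0.02151

Each SE is √(p̂(1−p̂)/n): √(0.7420·0.2580/723) = 0.01627 and √(0.7200·0.2800/1018) = 0.01407.
SE(p̂₁ − p̂₂) = √(SE₁² + SE₂²) = √(0.0002647129 + 0.0001979649) = 0.02151, since the two samples are independent.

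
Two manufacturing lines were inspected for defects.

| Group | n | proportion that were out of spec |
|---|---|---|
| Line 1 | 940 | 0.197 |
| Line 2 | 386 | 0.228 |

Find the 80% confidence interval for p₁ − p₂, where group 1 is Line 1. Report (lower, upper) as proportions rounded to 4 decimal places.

(-0.0630, 0.0010)

The two standard errors are √(0.1970×0.8030/940) = 0.01297 and √(0.2280×0.7720/386) = 0.02135.
Because the samples are independent, SE_diff = √(0.01297² + 0.02135²) = 0.02498.
Using z* = 1.282 for 80%, ME = 1.282 × 0.02498 = 0.03202.
p̂₁ − p̂₂ = -0.0310; interval -0.0310 ± 0.03202 gives (-0.0630, 0.0010).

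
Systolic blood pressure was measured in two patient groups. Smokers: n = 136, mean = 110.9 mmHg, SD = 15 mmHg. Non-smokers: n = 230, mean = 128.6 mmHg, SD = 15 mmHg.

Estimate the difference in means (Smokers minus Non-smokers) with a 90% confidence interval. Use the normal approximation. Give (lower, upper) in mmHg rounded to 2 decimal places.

Standard errors of each mean: 15/√136 = 1.2862 and 15/√230 = 0.9891.
SE(x̄₁ − x̄₂) = √(1.2862² + 0.9891²) = 1.6225 for independent samples with unequal variances.
With z* = 1.645, the margin is 1.645 × 1.6225 = 2.6690.
x̄₁ − x̄₂ = 110.9 − 128.6 = -17.7000; the interval is -17.7000 ± 2.6690 = (-20.37, -15.03).

(-20.37, -15.03)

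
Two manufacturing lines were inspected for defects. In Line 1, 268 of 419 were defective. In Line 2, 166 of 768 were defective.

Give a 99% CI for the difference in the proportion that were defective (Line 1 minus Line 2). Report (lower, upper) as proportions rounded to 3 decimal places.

First, p̂₁ = 268/419 = 0.6396; p̂₂ = 166/768 = 0.2161.
The two standard errors are √(0.6396×0.3604/419) = 0.02346 and √(0.2161×0.7839/768) = 0.01485.
Because the samples are independent, SE_diff = √(0.02346² + 0.01485²) = 0.02776.
Using z* = 2.576 for 99%, ME = 2.576 × 0.02776 = 0.07151.
p̂₁ − p̂₂ = 0.4235; interval 0.4235 ± 0.07151 gives (0.352, 0.495).

(0.352, 0.495)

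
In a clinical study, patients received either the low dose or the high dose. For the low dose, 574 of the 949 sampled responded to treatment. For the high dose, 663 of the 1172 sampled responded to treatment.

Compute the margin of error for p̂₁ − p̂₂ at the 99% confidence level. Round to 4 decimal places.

0.0553

p̂₁ = 574/949 = 0.6048 and p̂₂ = 663/1172 = 0.5657.
SE₁ = √(p̂₁(1−p̂₁)/n₁) = √(0.6048·0.3952/949) = 0.01587; SE₂ = √(0.5657·0.4343/1172) = 0.01448.
Independent samples: SE of the difference = √(SE₁² + SE₂²) = √(0.0002518569 + 0.0002096704) = 0.02148.
z* for 99% confidence is 2.576, so the margin of error is 2.576 × 0.02148 = 0.05533.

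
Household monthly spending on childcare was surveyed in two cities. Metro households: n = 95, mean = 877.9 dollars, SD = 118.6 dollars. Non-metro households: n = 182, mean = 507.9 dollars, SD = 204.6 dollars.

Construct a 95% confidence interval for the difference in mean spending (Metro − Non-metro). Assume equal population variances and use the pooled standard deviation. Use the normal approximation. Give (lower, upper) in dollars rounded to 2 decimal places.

(325.37, 414.63)

Pooled variance s_p² = [94·118.6² + 181·204.6²] / (95+182−2) = 32360.2553, so s_p = 179.8896.
SE_diff = s_p·√(1/n₁ + 1/n₂) = 179.8896·√(1/95 + 1/182) = 22.7692.
z* = 1.960; margin = 1.960 × 22.7692 = 44.6276.
Difference = 877.9 − 507.9 = 370.0000.
370.0000 ± 44.6276 → (325.37, 414.63).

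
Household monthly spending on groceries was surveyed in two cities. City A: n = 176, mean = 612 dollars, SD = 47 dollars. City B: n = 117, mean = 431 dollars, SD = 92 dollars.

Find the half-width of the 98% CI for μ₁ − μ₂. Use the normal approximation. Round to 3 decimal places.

21.431

Per-group SEs: s₁/√n₁ = 47/√176 = 3.5428, s₂/√n₂ = 92/√117 = 8.5054.
Unpooled SE of the difference: √(12.55143184 + 72.34182916) = 9.2138.
Margin of error = z* · SE = 2.326 × 9.2138 = 21.4313.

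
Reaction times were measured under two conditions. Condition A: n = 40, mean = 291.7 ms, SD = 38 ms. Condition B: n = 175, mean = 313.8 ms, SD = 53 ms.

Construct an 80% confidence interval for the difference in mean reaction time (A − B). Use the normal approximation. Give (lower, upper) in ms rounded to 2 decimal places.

(-31.36, -12.84)

Per-group SEs: s₁/√n₁ = 38/√40 = 6.0083, s₂/√n₂ = 53/√175 = 4.0064.
Unpooled SE of the difference: √(36.09966889 + 16.05124096) = 7.2216.
Margin of error = z* · SE = 1.282 × 7.2216 = 9.2581.
x̄₁ − x̄₂ = 291.7 − 313.8 = -22.1000.
CI: -22.1000 ± 9.2581 = (-31.36, -12.84).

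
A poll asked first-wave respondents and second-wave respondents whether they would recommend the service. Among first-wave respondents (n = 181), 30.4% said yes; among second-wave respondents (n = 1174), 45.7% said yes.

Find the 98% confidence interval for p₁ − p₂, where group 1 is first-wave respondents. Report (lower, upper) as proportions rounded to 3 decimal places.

SE₁ = √(p̂₁(1−p̂₁)/n₁) = √(0.3040·0.6960/181) = 0.03419; SE₂ = √(0.4570·0.5430/1174) = 0.01454.
Independent samples: SE of the difference = √(SE₁² + SE₂²) = √(0.0011689561 + 0.0002114116) = 0.03715.
z* for 98% confidence is 2.326, so the margin of error is 2.326 × 0.03715 = 0.08641.
Point estimate p̂₁ − p̂₂ = 0.3040 − 0.4570 = -0.1530.
-0.1530 ± 0.08641 → (-0.239, -0.067).

(-0.239, -0.067)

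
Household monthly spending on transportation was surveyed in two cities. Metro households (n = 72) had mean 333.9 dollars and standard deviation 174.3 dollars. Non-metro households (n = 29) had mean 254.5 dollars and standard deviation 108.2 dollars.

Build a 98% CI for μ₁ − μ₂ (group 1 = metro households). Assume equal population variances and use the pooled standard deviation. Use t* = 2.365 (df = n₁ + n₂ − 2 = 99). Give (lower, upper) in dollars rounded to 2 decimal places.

s_p = √[((n₁−1)s₁² + (n₂−1)s₂²)/(n₁+n₂−2)] = √[(71·174.3² + 28·108.2²)/99] = 158.4272.
SE = 158.4272·√(1/72 + 1/29) = 34.8438.
With t* = 2.365, margin = 2.365 × 34.8438 = 82.4056.
x̄₁ − x̄₂ = 333.9 − 254.5 = 79.4000; interval 79.4000 ± 82.4056 = (-3.01, 161.81).

(-3.01, 161.81)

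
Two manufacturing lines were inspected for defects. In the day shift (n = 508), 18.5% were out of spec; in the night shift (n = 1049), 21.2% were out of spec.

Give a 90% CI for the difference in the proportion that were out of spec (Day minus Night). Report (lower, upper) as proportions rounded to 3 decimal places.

(-0.062, 0.008)

SE₁ = √(p̂₁(1−p̂₁)/n₁) = √(0.1850·0.8150/508) = 0.01723; SE₂ = √(0.2120·0.7880/1049) = 0.01262.
Independent samples: SE of the difference = √(SE₁² + SE₂²) = √(0.0002968729 + 0.0001592644) = 0.02136.
z* for 90% confidence is 1.645, so the margin of error is 1.645 × 0.02136 = 0.03514.
Point estimate p̂₁ − p̂₂ = 0.1850 − 0.2120 = -0.0270.
-0.0270 ± 0.03514 → (-0.062, 0.008).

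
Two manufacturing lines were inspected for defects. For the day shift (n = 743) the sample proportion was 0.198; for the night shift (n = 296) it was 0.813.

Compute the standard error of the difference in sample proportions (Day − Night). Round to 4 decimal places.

0.0270

Each SE is √(p̂(1−p̂)/n): √(0.1980·0.8020/743) = 0.01462 and √(0.8130·0.1870/296) = 0.02266.
SE(p̂₁ − p̂₂) = √(SE₁² + SE₂²) = √(0.0002137444 + 0.0005134756) = 0.02697, since the two samples are independent.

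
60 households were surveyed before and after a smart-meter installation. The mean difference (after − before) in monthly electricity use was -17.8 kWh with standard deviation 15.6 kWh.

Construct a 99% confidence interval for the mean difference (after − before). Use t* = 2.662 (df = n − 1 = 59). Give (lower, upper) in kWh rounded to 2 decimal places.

(-23.16, -12.44)

This is a matched-pairs design, so SE = s_d/√n = 15.6/√60 = 2.0140.
Margin = 2.662 × 2.0140 = 5.3613; the interval is -17.8 ± 5.3613 = (-23.16, -12.44).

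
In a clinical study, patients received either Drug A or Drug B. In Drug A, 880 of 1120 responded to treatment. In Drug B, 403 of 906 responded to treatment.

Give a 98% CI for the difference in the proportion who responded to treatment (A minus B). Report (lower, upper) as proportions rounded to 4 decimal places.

(0.2931, 0.3887)

First, p̂₁ = 880/1120 = 0.7857; p̂₂ = 403/906 = 0.4448.
The two standard errors are √(0.7857×0.2143/1120) = 0.01226 and √(0.4448×0.5552/906) = 0.01651.
Because the samples are independent, SE_diff = √(0.01226² + 0.01651²) = 0.02056.
Using z* = 2.326 for 98%, ME = 2.326 × 0.02056 = 0.04782.
p̂₁ − p̂₂ = 0.3409; interval 0.3409 ± 0.04782 gives (0.2931, 0.3887).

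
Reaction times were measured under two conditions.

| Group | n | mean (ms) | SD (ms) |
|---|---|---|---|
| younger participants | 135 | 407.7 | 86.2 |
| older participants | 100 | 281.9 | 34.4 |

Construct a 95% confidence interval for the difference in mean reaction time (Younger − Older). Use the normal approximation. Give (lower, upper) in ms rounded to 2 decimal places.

(109.77, 141.83)

SE₁ = s₁/√n₁ = 86.2/√135 = 7.4189; SE₂ = 34.4/√100 = 3.4400.
Independent samples, unequal variances: SE_diff = √(SE₁² + SE₂²) = √(55.04007721 + 11.8336) = 8.1776.
z* = 1.960, so margin of error = 1.960 × 8.1776 = 16.0281.
Difference in means = 407.7 − 281.9 = 125.8000.
125.8000 ± 16.0281 → (109.77, 141.83).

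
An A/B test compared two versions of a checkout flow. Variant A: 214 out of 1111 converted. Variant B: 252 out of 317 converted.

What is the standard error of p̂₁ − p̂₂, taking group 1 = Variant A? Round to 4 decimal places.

0.0256

First, p̂₁ = 214/1111 = 0.1926; p̂₂ = 252/317 = 0.7950.
The two standard errors are √(0.1926×0.8074/1111) = 0.01183 and √(0.7950×0.2050/317) = 0.02267.
Because the samples are independent, SE_diff = √(0.01183² + 0.02267²) = 0.02557.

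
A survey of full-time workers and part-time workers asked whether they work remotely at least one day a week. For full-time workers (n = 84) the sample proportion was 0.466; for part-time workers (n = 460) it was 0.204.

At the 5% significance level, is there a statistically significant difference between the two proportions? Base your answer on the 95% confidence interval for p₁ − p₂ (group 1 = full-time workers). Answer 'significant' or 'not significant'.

significant

The two standard errors are √(0.4660×0.5340/84) = 0.05443 and √(0.2040×0.7960/460) = 0.01879.
Because the samples are independent, SE_diff = √(0.05443² + 0.01879²) = 0.05758.
Using z* = 1.960 for 95%, ME = 1.960 × 0.05758 = 0.11286.
p̂₁ − p̂₂ = 0.2620; interval 0.2620 ± 0.11286 gives (0.14914, 0.37486).
The interval (0.14914, 0.37486) does not contain 0, so the difference is significant.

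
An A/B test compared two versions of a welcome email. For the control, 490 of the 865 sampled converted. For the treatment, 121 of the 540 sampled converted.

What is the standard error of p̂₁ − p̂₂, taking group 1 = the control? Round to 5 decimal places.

p̂₁ = 490/865 = 0.5665 and p̂₂ = 121/540 = 0.2241.
SE₁ = √(p̂₁(1−p̂₁)/n₁) = √(0.5665·0.4335/865) = 0.01685; SE₂ = √(0.2241·0.7759/540) = 0.01794.
Independent samples: SE of the difference = √(SE₁² + SE₂²) = √(0.0002839225 + 0.0003218436) = 0.02461.

0.02461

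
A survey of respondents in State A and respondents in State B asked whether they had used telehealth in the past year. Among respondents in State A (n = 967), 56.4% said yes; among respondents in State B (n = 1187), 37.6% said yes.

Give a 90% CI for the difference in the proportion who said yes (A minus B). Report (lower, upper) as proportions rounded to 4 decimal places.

(0.1530, 0.2230)

Each SE is √(p̂(1−p̂)/n): √(0.5640·0.4360/967) = 0.01595 and √(0.3760·0.6240/1187) = 0.01406.
SE(p̂₁ − p̂₂) = √(SE₁² + SE₂²) = √(0.0002544025 + 0.0001976836) = 0.02126, since the two samples are independent.
At 90% confidence z* = 1.645; margin = 1.645 × 0.02126 = 0.03497.
The difference is 0.5640 − 0.3760 = 0.1880, so the interval is 0.1880 ± 0.03497 = (0.1530, 0.2230).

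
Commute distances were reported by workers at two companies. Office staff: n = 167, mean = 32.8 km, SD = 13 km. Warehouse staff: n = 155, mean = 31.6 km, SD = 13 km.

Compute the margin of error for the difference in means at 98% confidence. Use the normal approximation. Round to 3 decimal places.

3.373

Per-group SEs: s₁/√n₁ = 13/√167 = 1.0060, s₂/√n₂ = 13/√155 = 1.0442.
Unpooled SE of the difference: √(1.012036 + 1.09035364) = 1.4500.
Margin of error = z* · SE = 2.326 × 1.4500 = 3.3727.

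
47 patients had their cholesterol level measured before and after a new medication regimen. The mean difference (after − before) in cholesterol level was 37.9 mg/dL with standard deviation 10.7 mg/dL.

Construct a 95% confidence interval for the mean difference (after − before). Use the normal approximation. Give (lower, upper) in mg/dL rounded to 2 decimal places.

This is a matched-pairs design, so SE = s_d/√n = 10.7/√47 = 1.5608.
Margin = 1.960 × 1.5608 = 3.0592; the interval is 37.9 ± 3.0592 = (34.84, 40.96).

(34.84, 40.96)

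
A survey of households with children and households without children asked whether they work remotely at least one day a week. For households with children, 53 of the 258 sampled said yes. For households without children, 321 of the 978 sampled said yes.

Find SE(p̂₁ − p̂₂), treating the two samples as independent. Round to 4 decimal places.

Sample proportions: 53/258 = 0.2054, 321/978 = 0.3282.
Each SE is √(p̂(1−p̂)/n): √(0.2054·0.7946/258) = 0.02515 and √(0.3282·0.6718/978) = 0.01501.
SE(p̂₁ − p̂₂) = √(SE₁² + SE₂²) = √(0.0006325225 + 0.0002253001) = 0.02929, since the two samples are independent.

0.0293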